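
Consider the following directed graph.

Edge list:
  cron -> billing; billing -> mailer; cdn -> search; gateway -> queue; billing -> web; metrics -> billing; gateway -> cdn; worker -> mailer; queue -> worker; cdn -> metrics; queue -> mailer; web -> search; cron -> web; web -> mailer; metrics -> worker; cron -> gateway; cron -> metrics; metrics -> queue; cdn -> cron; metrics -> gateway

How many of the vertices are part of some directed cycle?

4

A vertex is on a directed cycle iff it belongs to a strongly connected component of size ≥ 2 (or has a self-loop).
The vertices on cycles are {cdn, cron, gateway, metrics} — 4 in total.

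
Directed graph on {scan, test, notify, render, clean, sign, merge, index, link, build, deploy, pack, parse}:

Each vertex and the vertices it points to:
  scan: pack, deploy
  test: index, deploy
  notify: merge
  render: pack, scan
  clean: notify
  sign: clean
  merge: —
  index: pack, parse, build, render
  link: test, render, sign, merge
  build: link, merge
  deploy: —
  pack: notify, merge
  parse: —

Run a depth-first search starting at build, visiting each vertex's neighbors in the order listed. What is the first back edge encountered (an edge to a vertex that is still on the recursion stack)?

index→build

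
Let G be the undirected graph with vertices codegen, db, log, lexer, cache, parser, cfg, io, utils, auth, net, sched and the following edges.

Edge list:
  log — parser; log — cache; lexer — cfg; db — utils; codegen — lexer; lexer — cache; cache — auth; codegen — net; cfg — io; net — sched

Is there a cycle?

DFS, tracking each vertex's parent; an edge to a visited non-parent vertex closes a cycle.
Start from db:
visit db (parent –)
  visit utils (parent db)
    utils–db: parent, skip
visit codegen (parent –)
  visit net (parent codegen)
    net–codegen: parent, skip
    visit sched (parent net)
      sched–net: parent, skip
  visit lexer (parent codegen)
    visit cache (parent lexer)
      visit log (parent cache)
        visit parser (parent log)
          parser–log: parent, skip
        log–cache: parent, skip
      visit auth (parent cache)
        auth–cache: parent, skip
      cache–lexer: parent, skip
    visit cfg (parent lexer)
      visit io (parent cfg)
        io–cfg: parent, skip
      cfg–lexer: parent, skip
    lexer–codegen: parent, skip
No non-parent visited neighbor found — the graph is a forest.

No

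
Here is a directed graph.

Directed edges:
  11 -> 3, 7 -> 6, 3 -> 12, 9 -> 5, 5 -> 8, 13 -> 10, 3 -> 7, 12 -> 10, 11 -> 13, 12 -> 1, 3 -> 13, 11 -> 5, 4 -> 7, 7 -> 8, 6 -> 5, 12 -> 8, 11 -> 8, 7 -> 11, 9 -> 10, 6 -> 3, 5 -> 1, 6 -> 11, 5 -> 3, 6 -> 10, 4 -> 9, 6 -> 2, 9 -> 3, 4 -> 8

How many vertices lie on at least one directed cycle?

A vertex is on a directed cycle iff it belongs to a strongly connected component of size ≥ 2 (or has a self-loop).
The vertices on cycles are {3, 5, 6, 7, 11} — 5 in total.

5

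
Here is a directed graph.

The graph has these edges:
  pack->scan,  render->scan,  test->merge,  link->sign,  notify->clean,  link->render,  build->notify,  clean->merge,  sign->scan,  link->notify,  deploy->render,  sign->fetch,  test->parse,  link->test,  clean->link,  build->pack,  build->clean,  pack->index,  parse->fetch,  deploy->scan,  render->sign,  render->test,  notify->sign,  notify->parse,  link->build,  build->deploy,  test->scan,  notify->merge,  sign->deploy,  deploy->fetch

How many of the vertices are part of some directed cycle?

A vertex is on a directed cycle iff it belongs to a strongly connected component of size ≥ 2 (or has a self-loop).
The vertices on cycles are {link, sign, build, clean, deploy, notify, render} — 7 in total.

7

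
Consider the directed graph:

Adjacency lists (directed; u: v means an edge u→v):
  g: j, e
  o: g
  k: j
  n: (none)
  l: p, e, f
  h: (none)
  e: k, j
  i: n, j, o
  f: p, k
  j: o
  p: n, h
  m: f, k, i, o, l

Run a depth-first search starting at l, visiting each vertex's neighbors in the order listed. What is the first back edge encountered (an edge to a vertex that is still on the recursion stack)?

DFS from l (visiting each vertex's neighbors in the order listed); mark gray on enter, black on exit:
l gray
  p gray
    n gray
    n black
    h gray
    h black
  p black
  e gray
    k gray
      j gray
        o gray
          g gray
            g→j: j is gray → back edge
First back edge: g → j.

g→j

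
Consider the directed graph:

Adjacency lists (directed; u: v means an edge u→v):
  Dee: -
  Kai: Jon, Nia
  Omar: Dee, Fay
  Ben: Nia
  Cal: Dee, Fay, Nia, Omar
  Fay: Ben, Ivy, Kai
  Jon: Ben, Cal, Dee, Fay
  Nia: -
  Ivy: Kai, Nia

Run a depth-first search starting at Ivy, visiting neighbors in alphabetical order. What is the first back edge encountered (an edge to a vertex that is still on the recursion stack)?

Fay->Ivy

DFS from Ivy (visiting neighbors in alphabetical order); mark gray on enter, black on exit:
Ivy gray
  Kai gray
    Jon gray
      Ben gray
        Nia gray
        Nia black
      Ben black
      Cal gray
        Dee gray
        Dee black
        Fay gray
          Fay→Ben: Ben black — skip
          Fay→Ivy: Ivy is gray → back edge
First back edge: Fay → Ivy.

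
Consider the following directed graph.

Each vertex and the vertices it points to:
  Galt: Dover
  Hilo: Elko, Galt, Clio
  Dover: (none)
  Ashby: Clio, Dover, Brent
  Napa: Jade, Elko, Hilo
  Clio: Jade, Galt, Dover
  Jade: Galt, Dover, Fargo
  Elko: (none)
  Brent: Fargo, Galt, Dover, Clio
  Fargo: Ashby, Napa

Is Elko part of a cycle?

No

Elko lies on a cycle iff there is a path from Elko back to itself.
Exploring from Elko, it never reaches itself; equivalently, its strongly connected component is a singleton.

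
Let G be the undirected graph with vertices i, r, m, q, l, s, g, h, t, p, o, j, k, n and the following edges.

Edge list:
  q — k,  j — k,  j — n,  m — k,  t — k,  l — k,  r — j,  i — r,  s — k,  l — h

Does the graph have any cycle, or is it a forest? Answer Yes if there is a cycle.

No

DFS, tracking each vertex's parent; an edge to a visited non-parent vertex closes a cycle.
Start from p:
visit p (parent –)
visit i (parent –)
  visit r (parent i)
    visit j (parent r)
      visit k (parent j)
        visit m (parent k)
          m–k: parent, skip
        k–j: parent, skip
        visit q (parent k)
          q–k: parent, skip
        visit l (parent k)
          visit h (parent l)
            h–l: parent, skip
          l–k: parent, skip
        visit t (parent k)
          t–k: parent, skip
        visit s (parent k)
          s–k: parent, skip
      visit n (parent j)
        n–j: parent, skip
      j–r: parent, skip
    r–i: parent, skip
visit g (parent –)
visit o (parent –)
No non-parent visited neighbor found — the graph is a forest.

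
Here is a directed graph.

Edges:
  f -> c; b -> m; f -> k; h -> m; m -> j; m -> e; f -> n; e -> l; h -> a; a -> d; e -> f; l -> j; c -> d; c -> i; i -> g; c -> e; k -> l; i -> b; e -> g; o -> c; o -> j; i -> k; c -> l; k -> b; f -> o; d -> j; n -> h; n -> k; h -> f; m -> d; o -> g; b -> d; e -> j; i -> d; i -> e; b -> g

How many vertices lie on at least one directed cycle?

10

A vertex is on a directed cycle iff it belongs to a strongly connected component of size ≥ 2 (or has a self-loop).
The vertices on cycles are {b, c, e, f, h, i, k, m, n, o} — 10 in total.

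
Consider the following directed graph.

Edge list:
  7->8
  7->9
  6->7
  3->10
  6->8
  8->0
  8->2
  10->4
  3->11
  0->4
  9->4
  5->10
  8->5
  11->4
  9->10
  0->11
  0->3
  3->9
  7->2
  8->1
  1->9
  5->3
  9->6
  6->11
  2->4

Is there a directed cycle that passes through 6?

6 is on a cycle iff 6 can reach itself via ≥1 edge.
6 → 7 → 9 → 6 — yes.

Yes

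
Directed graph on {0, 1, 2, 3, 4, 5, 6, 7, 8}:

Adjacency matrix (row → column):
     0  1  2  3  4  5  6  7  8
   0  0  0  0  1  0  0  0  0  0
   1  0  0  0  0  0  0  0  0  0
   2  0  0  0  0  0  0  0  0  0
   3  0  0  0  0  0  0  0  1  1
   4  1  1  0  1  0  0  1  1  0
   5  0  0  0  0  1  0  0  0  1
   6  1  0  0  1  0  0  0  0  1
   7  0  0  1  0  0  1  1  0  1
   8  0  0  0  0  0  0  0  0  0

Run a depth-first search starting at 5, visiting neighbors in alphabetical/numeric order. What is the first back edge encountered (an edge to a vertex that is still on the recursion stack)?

DFS from 5 (visiting neighbors in alphabetical/numeric order); mark gray on enter, black on exit:
5 gray
  4 gray
    0 gray
      3 gray
        7 gray
          2 gray
          2 black
          7→5: 5 is gray → back edge
First back edge: 7 → 5.

7→5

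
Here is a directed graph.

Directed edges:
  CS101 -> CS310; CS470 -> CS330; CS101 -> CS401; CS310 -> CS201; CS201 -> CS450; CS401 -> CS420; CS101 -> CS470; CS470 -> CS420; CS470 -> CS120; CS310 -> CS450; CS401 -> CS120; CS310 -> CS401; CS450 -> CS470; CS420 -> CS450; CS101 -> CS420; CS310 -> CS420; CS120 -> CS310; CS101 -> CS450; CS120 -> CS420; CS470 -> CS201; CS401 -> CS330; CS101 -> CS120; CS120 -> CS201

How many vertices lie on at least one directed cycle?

A vertex is on a directed cycle iff it belongs to a strongly connected component of size ≥ 2 (or has a self-loop).
The vertices on cycles are {CS120, CS201, CS310, CS401, CS420, CS450, CS470} — 7 in total.

7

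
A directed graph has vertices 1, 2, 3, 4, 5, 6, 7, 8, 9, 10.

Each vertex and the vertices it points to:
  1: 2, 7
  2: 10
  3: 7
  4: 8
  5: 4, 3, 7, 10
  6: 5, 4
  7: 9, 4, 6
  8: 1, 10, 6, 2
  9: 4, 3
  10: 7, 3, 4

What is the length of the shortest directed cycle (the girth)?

3

For each vertex v, BFS finds the shortest path from v back to v.
The shortest such closed walk is 8 → 10 → 4 → 8, length 3.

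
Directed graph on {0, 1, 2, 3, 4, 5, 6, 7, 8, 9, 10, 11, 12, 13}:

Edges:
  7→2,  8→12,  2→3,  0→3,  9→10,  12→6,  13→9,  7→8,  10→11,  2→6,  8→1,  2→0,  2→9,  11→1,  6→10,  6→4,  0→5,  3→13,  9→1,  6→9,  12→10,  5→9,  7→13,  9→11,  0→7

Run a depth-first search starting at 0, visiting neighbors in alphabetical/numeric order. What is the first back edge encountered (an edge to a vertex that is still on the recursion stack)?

2→0

DFS from 0 (visiting neighbors in alphabetical/numeric order); mark gray on enter, black on exit:
0 gray
  3 gray
    13 gray
      9 gray
        1 gray
        1 black
        10 gray
          11 gray
            11→1: 1 black — skip
          11 black
        10 black
        9→11: 11 black — skip
      9 black
    13 black
  3 black
  5 gray
    5→9: 9 black — skip
  5 black
  7 gray
    2 gray
      2→0: 0 is gray → back edge
First back edge: 2 → 0.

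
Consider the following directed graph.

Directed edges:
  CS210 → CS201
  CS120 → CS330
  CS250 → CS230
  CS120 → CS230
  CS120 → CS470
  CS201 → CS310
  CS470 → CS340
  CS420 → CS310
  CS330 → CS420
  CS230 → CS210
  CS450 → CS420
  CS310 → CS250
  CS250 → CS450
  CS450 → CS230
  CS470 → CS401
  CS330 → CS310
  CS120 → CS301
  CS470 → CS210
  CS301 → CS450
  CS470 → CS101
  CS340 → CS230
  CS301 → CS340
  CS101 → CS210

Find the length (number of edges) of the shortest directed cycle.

4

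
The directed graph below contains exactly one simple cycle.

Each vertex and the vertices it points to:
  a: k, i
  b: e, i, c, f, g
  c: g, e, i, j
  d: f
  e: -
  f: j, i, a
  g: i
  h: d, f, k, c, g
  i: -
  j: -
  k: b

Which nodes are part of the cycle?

a, b, f, k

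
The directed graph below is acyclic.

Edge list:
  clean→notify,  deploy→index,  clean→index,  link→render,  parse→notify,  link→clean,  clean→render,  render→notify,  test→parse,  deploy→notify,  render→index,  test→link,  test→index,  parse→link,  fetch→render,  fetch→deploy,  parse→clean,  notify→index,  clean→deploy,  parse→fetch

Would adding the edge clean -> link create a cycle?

Yes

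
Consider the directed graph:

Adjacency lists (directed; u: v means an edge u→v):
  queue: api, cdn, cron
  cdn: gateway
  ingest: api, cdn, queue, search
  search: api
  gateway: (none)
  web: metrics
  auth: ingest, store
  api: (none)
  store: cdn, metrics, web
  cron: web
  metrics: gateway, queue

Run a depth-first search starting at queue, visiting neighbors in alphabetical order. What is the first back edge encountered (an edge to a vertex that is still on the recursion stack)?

metrics→queue

DFS from queue (visiting neighbors in alphabetical order); mark gray on enter, black on exit:
queue gray
  api gray
  api black
  cdn gray
    gateway gray
    gateway black
  cdn black
  cron gray
    web gray
      metrics gray
        metrics→gateway: gateway black — skip
        metrics→queue: queue is gray → back edge
First back edge: metrics → queue.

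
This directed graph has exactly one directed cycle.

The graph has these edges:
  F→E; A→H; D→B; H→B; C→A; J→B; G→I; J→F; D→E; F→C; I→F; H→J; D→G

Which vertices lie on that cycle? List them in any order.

A, C, F, H, J

DFS with gray/black marking from F:
F gray
  E gray
  E black
  C gray
    A gray
      H gray
        J gray
          J→F: F is gray → back edge
Back edge closes the cycle F → C → A → H → J → F; its vertices are {A, C, F, H, J}.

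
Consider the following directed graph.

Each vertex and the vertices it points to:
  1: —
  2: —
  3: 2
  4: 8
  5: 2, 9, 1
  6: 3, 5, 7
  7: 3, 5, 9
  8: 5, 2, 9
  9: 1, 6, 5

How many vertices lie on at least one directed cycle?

A vertex is on a directed cycle iff it belongs to a strongly connected component of size ≥ 2 (or has a self-loop).
The vertices on cycles are {5, 6, 7, 9} — 4 in total.

4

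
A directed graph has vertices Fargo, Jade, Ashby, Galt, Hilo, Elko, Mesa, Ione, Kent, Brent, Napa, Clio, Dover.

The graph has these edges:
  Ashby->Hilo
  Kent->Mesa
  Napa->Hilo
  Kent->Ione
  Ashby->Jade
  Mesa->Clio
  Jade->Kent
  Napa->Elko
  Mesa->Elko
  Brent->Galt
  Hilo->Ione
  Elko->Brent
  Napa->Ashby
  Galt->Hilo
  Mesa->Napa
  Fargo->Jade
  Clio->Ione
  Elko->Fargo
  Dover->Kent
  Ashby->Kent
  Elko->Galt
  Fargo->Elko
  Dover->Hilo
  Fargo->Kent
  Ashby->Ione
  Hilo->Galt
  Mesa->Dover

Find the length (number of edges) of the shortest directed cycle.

For each vertex v, BFS finds the shortest path from v back to v.
The shortest such closed walk is Elko → Fargo → Elko, length 2.

2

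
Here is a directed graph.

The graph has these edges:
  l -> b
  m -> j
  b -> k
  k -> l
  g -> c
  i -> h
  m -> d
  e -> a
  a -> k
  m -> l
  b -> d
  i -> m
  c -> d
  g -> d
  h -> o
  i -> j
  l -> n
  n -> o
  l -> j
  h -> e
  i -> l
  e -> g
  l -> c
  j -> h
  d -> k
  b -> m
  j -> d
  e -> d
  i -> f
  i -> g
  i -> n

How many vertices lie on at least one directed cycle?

11

A vertex is on a directed cycle iff it belongs to a strongly connected component of size ≥ 2 (or has a self-loop).
The vertices on cycles are {a, b, c, d, e, g, h, j, k, l, m} — 11 in total.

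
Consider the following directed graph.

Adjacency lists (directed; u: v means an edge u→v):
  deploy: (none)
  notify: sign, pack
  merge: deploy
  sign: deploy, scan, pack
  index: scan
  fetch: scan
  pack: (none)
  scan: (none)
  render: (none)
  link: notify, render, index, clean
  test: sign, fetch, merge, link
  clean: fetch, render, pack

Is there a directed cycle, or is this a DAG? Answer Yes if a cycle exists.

No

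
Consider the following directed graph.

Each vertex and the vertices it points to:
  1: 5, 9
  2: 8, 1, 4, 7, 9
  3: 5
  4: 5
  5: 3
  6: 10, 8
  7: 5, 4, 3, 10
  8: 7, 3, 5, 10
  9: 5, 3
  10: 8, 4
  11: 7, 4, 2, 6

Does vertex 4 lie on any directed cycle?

4 lies on a cycle iff there is a path from 4 back to itself.
Exploring from 4, it never reaches itself; equivalently, its strongly connected component is a singleton.

No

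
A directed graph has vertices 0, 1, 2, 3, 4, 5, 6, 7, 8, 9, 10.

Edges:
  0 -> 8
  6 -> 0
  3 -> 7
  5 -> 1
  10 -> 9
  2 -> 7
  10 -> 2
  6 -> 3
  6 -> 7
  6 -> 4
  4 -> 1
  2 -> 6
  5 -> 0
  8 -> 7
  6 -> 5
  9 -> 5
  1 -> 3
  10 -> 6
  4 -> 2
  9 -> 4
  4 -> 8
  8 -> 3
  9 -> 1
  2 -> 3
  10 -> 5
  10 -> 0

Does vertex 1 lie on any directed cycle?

No

1 lies on a cycle iff there is a path from 1 back to itself.
Exploring from 1, it never reaches itself; equivalently, its strongly connected component is a singleton.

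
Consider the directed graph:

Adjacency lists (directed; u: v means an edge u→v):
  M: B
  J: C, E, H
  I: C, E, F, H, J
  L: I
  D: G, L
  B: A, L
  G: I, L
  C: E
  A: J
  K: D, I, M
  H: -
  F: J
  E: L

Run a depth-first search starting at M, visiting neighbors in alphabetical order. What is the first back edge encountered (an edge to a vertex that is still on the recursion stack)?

I->C

DFS from M (visiting neighbors in alphabetical order); mark gray on enter, black on exit:
M gray
  B gray
    A gray
      J gray
        C gray
          E gray
            L gray
              I gray
                I→C: C is gray → back edge
First back edge: I → C.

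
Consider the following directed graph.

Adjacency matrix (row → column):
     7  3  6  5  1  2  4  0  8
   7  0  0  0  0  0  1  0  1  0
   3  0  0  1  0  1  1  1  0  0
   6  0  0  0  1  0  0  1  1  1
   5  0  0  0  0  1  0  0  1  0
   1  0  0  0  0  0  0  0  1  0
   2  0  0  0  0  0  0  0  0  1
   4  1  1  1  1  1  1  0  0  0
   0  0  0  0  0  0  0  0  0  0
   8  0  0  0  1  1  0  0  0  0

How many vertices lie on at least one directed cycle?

3

A vertex is on a directed cycle iff it belongs to a strongly connected component of size ≥ 2 (or has a self-loop).
The vertices on cycles are {3, 4, 6} — 3 in total.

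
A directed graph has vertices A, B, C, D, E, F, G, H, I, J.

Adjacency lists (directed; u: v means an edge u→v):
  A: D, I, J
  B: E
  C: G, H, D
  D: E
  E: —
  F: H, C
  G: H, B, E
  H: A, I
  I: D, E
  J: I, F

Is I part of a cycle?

I lies on a cycle iff there is a path from I back to itself.
Exploring from I, it never reaches itself; equivalently, its strongly connected component is a singleton.

No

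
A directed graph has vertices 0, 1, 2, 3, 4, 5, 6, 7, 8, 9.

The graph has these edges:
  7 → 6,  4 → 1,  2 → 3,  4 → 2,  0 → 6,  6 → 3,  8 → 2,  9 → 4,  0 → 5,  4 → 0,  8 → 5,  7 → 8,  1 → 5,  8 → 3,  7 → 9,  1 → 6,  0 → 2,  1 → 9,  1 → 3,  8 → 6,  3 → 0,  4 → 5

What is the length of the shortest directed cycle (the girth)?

For each vertex v, BFS finds the shortest path from v back to v.
The shortest such closed walk is 9 → 4 → 1 → 9, length 3.

3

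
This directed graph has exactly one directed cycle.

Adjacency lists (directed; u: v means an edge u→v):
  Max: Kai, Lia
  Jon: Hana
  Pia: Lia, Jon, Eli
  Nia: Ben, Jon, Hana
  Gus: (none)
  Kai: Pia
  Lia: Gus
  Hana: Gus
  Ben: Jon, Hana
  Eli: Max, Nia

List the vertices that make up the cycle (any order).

Eli, Kai, Max, Pia

DFS with gray/black marking from Pia:
Pia gray
  Lia gray
    Gus gray
    Gus black
  Lia black
  Jon gray
    Hana gray
      Hana→Gus: Gus black — skip
    Hana black
  Jon black
  Eli gray
    Max gray
      Kai gray
        Kai→Pia: Pia is gray → back edge
Back edge closes the cycle Pia → Eli → Max → Kai → Pia; its vertices are {Eli, Kai, Max, Pia}.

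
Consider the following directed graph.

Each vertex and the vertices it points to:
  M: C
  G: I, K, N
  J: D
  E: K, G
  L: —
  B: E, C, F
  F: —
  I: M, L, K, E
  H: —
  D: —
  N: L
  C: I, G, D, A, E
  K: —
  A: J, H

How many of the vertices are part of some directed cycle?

5

A vertex is on a directed cycle iff it belongs to a strongly connected component of size ≥ 2 (or has a self-loop).
The vertices on cycles are {C, E, G, I, M} — 5 in total.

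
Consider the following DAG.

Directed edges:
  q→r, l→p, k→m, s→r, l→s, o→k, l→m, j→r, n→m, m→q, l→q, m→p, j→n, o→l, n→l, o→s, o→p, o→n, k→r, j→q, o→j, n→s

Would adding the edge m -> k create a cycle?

Adding m→k creates a cycle iff k can already reach m.
Path from k: k → m.
So k → … → m → k is a cycle.

Yes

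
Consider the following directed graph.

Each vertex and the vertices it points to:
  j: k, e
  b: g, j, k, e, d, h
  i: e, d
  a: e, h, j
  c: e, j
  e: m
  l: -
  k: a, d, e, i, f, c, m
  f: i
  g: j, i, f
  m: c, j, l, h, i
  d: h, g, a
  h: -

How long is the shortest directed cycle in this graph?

3

For each vertex v, BFS finds the shortest path from v back to v.
The shortest such closed walk is k → a → j → k, length 3.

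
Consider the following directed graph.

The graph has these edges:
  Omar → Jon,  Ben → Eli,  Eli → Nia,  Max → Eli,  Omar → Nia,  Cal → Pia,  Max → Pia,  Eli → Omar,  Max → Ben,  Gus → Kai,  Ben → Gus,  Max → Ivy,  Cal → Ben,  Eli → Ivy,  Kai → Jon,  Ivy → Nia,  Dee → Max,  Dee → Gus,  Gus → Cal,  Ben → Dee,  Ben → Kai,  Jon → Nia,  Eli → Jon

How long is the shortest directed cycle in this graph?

For each vertex v, BFS finds the shortest path from v back to v.
The shortest such closed walk is Ben → Gus → Cal → Ben, length 3.

3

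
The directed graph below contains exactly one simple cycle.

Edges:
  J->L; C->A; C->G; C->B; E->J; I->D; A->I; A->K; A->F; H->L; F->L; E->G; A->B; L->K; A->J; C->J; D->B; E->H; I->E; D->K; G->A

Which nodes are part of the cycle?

DFS with gray/black marking from A:
A gray
  B gray
  B black
  I gray
    D gray
      K gray
      K black
      D→B: B black — skip
    D black
    E gray
      G gray
        G→A: A is gray → back edge
Back edge closes the cycle A → I → E → G → A; its vertices are {A, E, G, I}.

A, E, G, I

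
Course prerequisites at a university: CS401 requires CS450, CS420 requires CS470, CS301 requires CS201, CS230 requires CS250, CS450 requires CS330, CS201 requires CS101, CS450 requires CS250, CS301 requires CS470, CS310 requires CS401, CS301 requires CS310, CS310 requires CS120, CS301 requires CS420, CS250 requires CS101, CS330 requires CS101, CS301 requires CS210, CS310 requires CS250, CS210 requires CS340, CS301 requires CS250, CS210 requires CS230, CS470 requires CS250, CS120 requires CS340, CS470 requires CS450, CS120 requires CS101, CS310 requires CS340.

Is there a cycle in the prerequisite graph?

No

DFS with white/gray/black marking, starting from CS201:
CS201 gray
  CS101 gray
  CS101 black
CS201 black
CS340 gray
CS340 black
CS420 gray
  CS470 gray
    CS450 gray
      CS330 gray
        CS330→CS101: CS101 black — skip
      CS330 black
      CS250 gray
        CS250→CS101: CS101 black — skip
      CS250 black
    CS450 black
    CS470→CS250: CS250 black — skip
  CS470 black
CS420 black
CS120 gray
  CS120→CS340: CS340 black — skip
  CS120→CS101: CS101 black — skip
CS120 black
CS401 gray
  CS401→CS450: CS450 black — skip
CS401 black
CS210 gray
  CS210→CS340: CS340 black — skip
  CS230 gray
    CS230→CS250: CS250 black — skip
  CS230 black
CS210 black
CS310 gray
  CS310→CS340: CS340 black — skip
  CS310→CS250: CS250 black — skip
  CS310→CS401: CS401 black — skip
  CS310→CS120: CS120 black — skip
CS310 black
CS301 gray
  CS301→CS310: CS310 black — skip
  CS301→CS250: CS250 black — skip
  CS301→CS210: CS210 black — skip
  CS301→CS470: CS470 black — skip
  CS301→CS420: CS420 black — skip
  CS301→CS201: CS201 black — skip
CS301 black
Every edge goes to a white or black vertex — no back edge, so the graph is acyclic.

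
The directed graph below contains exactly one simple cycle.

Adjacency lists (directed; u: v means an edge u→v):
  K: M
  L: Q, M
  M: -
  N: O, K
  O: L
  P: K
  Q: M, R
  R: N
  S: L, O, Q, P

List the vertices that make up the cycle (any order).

L, N, O, Q, R

DFS with gray/black marking from Q:
Q gray
  M gray
  M black
  R gray
    N gray
      O gray
        L gray
          L→Q: Q is gray → back edge
Back edge closes the cycle Q → R → N → O → L → Q; its vertices are {L, N, O, Q, R}.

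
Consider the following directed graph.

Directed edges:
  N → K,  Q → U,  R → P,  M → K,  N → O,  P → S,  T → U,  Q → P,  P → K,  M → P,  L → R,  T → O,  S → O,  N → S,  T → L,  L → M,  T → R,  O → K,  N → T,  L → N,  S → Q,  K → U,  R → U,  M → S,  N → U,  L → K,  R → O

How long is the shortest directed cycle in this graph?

3

For each vertex v, BFS finds the shortest path from v back to v.
The shortest such closed walk is L → N → T → L, length 3.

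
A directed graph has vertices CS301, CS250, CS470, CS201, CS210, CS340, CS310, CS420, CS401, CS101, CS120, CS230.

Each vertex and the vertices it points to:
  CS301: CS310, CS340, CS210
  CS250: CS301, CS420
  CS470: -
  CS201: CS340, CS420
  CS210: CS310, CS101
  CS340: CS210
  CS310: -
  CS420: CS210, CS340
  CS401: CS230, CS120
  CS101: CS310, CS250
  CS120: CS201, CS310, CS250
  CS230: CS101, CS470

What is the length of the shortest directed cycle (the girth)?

For each vertex v, BFS finds the shortest path from v back to v.
The shortest such closed walk is CS101 → CS250 → CS301 → CS210 → CS101, length 4.

4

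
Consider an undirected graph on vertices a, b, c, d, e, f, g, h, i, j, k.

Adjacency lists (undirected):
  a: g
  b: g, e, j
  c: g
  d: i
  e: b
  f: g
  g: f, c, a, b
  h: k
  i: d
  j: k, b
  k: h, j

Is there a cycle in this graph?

DFS, tracking each vertex's parent; an edge to a visited non-parent vertex closes a cycle.
Start from i:
visit i (parent –)
  visit d (parent i)
    d–i: parent, skip
visit a (parent –)
  visit g (parent a)
    visit f (parent g)
      f–g: parent, skip
    visit c (parent g)
      c–g: parent, skip
    g–a: parent, skip
    visit b (parent g)
      b–g: parent, skip
      visit e (parent b)
        e–b: parent, skip
      visit j (parent b)
        visit k (parent j)
          visit h (parent k)
            h–k: parent, skip
          k–j: parent, skip
        j–b: parent, skip
No non-parent visited neighbor found — the graph is a forest.

No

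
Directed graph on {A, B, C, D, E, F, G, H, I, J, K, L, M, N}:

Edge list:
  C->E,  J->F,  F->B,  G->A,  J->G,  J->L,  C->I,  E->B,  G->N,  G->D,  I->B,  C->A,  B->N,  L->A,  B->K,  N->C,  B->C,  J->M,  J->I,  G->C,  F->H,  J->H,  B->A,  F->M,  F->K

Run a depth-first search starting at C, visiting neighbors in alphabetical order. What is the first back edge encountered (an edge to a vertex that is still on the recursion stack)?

DFS from C (visiting neighbors in alphabetical order); mark gray on enter, black on exit:
C gray
  A gray
  A black
  E gray
    B gray
      B→A: A black — skip
      B→C: C is gray → back edge
First back edge: B → C.

B→C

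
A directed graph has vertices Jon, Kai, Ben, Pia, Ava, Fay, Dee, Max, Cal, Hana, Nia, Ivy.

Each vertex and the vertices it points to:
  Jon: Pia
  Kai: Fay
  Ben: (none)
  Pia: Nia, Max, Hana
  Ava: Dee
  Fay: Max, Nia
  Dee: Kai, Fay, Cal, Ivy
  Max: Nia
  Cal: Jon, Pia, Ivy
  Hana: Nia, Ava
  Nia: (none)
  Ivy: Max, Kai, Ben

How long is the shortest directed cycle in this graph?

5

For each vertex v, BFS finds the shortest path from v back to v.
The shortest such closed walk is Ava → Dee → Cal → Pia → Hana → Ava, length 5.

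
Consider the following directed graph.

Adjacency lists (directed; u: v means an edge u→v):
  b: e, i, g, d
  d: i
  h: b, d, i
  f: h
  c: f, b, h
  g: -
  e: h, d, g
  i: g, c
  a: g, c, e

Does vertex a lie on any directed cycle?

No

a lies on a cycle iff there is a path from a back to itself.
Exploring from a, it never reaches itself; equivalently, its strongly connected component is a singleton.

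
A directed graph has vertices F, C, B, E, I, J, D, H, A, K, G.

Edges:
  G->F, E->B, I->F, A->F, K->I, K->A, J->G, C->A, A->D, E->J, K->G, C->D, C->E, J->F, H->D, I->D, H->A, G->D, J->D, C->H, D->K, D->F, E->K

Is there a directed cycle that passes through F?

No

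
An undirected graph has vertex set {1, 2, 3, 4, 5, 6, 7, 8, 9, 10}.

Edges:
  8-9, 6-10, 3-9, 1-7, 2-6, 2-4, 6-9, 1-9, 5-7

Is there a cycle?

No

DFS, tracking each vertex's parent; an edge to a visited non-parent vertex closes a cycle.
Start from 8:
visit 8 (parent –)
  visit 9 (parent 8)
    visit 6 (parent 9)
      6–9: parent, skip
      visit 2 (parent 6)
        visit 4 (parent 2)
          4–2: parent, skip
        2–6: parent, skip
      visit 10 (parent 6)
        10–6: parent, skip
    visit 1 (parent 9)
      1–9: parent, skip
      visit 7 (parent 1)
        7–1: parent, skip
        visit 5 (parent 7)
          5–7: parent, skip
    visit 3 (parent 9)
      3–9: parent, skip
    9–8: parent, skip
No non-parent visited neighbor found — the graph is a forest.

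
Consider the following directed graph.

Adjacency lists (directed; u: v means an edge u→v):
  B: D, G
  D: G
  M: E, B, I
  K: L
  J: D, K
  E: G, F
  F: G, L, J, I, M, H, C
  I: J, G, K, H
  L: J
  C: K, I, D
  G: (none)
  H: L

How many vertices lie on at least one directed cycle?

6

A vertex is on a directed cycle iff it belongs to a strongly connected component of size ≥ 2 (or has a self-loop).
The vertices on cycles are {E, F, J, K, L, M} — 6 in total.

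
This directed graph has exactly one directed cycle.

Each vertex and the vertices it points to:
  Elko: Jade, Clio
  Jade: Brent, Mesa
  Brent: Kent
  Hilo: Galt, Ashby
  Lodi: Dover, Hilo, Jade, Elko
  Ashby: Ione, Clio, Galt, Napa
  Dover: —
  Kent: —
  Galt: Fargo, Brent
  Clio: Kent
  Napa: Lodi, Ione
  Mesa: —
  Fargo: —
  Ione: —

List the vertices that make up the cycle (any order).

Hilo, Lodi, Napa, Ashby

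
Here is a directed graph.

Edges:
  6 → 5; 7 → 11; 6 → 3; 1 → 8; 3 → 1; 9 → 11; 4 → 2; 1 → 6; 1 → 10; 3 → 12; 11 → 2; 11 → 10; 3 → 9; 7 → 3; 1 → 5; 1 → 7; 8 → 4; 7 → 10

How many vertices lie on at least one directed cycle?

4

A vertex is on a directed cycle iff it belongs to a strongly connected component of size ≥ 2 (or has a self-loop).
The vertices on cycles are {1, 3, 6, 7} — 4 in total.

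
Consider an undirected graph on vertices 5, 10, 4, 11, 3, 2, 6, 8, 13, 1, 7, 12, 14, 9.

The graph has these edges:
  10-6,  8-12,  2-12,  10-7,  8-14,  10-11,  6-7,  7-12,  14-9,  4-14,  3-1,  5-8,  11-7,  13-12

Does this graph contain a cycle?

DFS, tracking each vertex's parent; an edge to a visited non-parent vertex closes a cycle.
Start from 5:
visit 5 (parent –)
  visit 8 (parent 5)
    visit 14 (parent 8)
      visit 4 (parent 14)
        4–14: parent, skip
      14–8: parent, skip
      visit 9 (parent 14)
        9–14: parent, skip
    visit 12 (parent 8)
      visit 7 (parent 12)
        visit 11 (parent 7)
          11–7: parent, skip
          visit 10 (parent 11)
            visit 6 (parent 10)
              6–10: parent, skip
              6–7: 7 visited and ≠ parent → cycle
Cycle: 7 – 11 – 10 – 6 – 7.

Yes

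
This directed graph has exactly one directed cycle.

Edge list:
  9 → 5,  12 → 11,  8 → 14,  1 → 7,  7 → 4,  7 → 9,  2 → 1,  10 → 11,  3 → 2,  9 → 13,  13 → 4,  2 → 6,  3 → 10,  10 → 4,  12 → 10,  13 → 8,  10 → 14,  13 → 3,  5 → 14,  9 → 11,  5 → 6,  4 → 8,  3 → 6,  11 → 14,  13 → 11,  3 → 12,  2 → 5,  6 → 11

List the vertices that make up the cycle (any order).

DFS with gray/black marking from 13:
13 gray
  8 gray
    14 gray
    14 black
  8 black
  11 gray
    11→14: 14 black — skip
  11 black
  4 gray
    4→8: 8 black — skip
  4 black
  3 gray
    2 gray
      1 gray
        7 gray
          7→4: 4 black — skip
          9 gray
            9→13: 13 is gray → back edge
Back edge closes the cycle 13 → 3 → 2 → 1 → 7 → 9 → 13; its vertices are {1, 2, 3, 7, 9, 13}.

1, 2, 3, 7, 9, 13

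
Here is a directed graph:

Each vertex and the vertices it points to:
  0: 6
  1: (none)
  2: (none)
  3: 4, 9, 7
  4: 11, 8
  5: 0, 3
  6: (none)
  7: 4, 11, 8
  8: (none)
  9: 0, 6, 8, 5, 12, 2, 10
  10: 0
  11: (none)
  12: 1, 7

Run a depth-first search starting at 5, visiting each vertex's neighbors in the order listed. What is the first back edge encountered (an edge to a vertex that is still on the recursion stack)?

DFS from 5 (visiting each vertex's neighbors in the order listed); mark gray on enter, black on exit:
5 gray
  0 gray
    6 gray
    6 black
  0 black
  3 gray
    4 gray
      11 gray
      11 black
      8 gray
      8 black
    4 black
    9 gray
      9→0: 0 black — skip
      9→6: 6 black — skip
      9→8: 8 black — skip
      9→5: 5 is gray → back edge
First back edge: 9 → 5.

9->5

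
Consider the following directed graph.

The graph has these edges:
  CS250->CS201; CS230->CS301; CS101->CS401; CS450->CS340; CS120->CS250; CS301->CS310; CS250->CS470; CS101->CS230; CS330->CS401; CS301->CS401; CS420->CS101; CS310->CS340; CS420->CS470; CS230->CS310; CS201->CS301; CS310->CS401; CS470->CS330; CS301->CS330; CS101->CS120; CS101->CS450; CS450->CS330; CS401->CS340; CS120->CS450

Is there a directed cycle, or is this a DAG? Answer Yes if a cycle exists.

No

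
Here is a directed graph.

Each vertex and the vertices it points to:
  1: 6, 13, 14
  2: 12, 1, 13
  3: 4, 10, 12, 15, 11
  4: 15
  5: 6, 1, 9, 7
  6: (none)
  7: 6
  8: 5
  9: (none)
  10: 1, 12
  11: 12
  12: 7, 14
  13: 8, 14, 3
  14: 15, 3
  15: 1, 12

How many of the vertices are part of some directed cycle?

11

A vertex is on a directed cycle iff it belongs to a strongly connected component of size ≥ 2 (or has a self-loop).
The vertices on cycles are {1, 3, 4, 5, 8, 10, 11, 12, 13, 14, 15} — 11 in total.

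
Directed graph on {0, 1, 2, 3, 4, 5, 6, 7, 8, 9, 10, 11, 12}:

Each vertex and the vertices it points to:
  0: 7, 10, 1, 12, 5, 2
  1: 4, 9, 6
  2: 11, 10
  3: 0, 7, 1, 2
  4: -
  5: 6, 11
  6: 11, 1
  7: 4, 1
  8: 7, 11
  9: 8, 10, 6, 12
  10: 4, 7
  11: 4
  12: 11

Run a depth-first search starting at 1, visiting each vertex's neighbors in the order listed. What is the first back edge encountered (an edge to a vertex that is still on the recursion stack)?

DFS from 1 (visiting each vertex's neighbors in the order listed); mark gray on enter, black on exit:
1 gray
  4 gray
  4 black
  9 gray
    8 gray
      7 gray
        7→4: 4 black — skip
        7→1: 1 is gray → back edge
First back edge: 7 → 1.

7→1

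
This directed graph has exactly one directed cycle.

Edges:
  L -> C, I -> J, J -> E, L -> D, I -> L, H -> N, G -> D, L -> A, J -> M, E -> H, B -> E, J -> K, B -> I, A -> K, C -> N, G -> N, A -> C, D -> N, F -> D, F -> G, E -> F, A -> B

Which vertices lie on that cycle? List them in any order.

A, B, I, L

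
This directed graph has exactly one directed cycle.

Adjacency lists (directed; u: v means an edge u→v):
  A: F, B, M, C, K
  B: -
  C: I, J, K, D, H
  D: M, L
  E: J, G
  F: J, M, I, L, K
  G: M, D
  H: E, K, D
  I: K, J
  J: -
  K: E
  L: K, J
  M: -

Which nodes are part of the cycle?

D, E, G, K, L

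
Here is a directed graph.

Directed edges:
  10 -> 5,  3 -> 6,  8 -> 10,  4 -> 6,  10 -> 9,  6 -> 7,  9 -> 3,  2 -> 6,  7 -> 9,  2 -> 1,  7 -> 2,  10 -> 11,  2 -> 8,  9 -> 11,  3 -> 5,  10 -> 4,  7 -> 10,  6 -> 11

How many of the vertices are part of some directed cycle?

8

A vertex is on a directed cycle iff it belongs to a strongly connected component of size ≥ 2 (or has a self-loop).
The vertices on cycles are {2, 3, 4, 6, 7, 8, 9, 10} — 8 in total.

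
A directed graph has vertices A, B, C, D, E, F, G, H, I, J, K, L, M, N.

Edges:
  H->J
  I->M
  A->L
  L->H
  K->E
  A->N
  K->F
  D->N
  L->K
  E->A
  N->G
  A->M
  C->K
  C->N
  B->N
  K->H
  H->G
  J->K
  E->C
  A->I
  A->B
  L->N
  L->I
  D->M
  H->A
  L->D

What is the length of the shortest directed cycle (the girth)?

For each vertex v, BFS finds the shortest path from v back to v.
The shortest such closed walk is K → E → C → K, length 3.

3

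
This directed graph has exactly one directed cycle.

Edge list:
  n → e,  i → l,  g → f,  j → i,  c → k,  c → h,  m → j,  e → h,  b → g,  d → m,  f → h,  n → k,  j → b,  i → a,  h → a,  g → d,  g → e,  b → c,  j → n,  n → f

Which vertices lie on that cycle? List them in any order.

DFS with gray/black marking from j:
j gray
  n gray
    k gray
    k black
    e gray
      h gray
        a gray
        a black
      h black
    e black
    f gray
      f→h: h black — skip
    f black
  n black
  i gray
    i→a: a black — skip
    l gray
    l black
  i black
  b gray
    c gray
      c→h: h black — skip
      c→k: k black — skip
    c black
    g gray
      d gray
        m gray
          m→j: j is gray → back edge
Back edge closes the cycle j → b → g → d → m → j; its vertices are {b, d, g, j, m}.

b, d, g, j, m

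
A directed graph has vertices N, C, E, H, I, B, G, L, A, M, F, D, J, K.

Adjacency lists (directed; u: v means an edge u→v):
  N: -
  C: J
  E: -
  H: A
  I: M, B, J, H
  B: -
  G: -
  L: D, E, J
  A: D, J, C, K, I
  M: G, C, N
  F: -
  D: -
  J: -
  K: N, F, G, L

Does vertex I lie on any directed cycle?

Yes

I is on a cycle iff I can reach itself via ≥1 edge.
I → H → A → I — yes.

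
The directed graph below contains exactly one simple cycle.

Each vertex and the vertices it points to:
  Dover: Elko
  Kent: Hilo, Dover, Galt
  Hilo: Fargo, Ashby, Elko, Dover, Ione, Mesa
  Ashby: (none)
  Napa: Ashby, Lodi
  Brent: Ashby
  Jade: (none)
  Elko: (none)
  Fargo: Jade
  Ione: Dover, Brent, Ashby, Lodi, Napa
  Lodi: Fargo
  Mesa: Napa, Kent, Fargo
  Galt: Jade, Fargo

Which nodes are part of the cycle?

Hilo, Kent, Mesa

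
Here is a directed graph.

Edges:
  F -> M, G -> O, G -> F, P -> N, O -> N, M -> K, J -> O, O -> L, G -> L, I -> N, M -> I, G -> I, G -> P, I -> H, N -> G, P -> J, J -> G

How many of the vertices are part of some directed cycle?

8

A vertex is on a directed cycle iff it belongs to a strongly connected component of size ≥ 2 (or has a self-loop).
The vertices on cycles are {F, G, I, J, M, N, O, P} — 8 in total.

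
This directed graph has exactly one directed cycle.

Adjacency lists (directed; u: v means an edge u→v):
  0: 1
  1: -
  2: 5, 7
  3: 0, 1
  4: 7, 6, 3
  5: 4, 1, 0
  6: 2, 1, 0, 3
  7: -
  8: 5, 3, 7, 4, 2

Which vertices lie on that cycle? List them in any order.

2, 4, 5, 6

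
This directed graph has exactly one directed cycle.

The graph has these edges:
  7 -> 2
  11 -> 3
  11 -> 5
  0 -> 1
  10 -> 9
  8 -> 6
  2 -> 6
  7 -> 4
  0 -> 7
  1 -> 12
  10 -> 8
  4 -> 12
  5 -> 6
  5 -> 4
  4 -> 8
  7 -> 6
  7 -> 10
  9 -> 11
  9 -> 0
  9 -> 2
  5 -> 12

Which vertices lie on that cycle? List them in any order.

0, 7, 9, 10

DFS with gray/black marking from 9:
9 gray
  0 gray
    7 gray
      4 gray
        8 gray
          6 gray
          6 black
        8 black
        12 gray
        12 black
      4 black
      10 gray
        10→8: 8 black — skip
        10→9: 9 is gray → back edge
Back edge closes the cycle 9 → 0 → 7 → 10 → 9; its vertices are {0, 7, 9, 10}.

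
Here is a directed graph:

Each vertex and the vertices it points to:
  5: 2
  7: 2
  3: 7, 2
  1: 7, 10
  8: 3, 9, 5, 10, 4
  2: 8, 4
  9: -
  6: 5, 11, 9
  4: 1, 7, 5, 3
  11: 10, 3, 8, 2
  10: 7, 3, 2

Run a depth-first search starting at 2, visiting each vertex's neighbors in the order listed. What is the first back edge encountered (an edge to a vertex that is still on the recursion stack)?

7→2

DFS from 2 (visiting each vertex's neighbors in the order listed); mark gray on enter, black on exit:
2 gray
  8 gray
    3 gray
      7 gray
        7→2: 2 is gray → back edge
First back edge: 7 → 2.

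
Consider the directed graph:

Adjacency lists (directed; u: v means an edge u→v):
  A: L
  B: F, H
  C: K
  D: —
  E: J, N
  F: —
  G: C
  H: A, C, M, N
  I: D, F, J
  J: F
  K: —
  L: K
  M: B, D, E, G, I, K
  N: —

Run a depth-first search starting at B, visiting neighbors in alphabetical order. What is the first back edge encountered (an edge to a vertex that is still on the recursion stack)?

DFS from B (visiting neighbors in alphabetical order); mark gray on enter, black on exit:
B gray
  F gray
  F black
  H gray
    A gray
      L gray
        K gray
        K black
      L black
    A black
    C gray
      C→K: K black — skip
    C black
    M gray
      M→B: B is gray → back edge
First back edge: M → B.

M→B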